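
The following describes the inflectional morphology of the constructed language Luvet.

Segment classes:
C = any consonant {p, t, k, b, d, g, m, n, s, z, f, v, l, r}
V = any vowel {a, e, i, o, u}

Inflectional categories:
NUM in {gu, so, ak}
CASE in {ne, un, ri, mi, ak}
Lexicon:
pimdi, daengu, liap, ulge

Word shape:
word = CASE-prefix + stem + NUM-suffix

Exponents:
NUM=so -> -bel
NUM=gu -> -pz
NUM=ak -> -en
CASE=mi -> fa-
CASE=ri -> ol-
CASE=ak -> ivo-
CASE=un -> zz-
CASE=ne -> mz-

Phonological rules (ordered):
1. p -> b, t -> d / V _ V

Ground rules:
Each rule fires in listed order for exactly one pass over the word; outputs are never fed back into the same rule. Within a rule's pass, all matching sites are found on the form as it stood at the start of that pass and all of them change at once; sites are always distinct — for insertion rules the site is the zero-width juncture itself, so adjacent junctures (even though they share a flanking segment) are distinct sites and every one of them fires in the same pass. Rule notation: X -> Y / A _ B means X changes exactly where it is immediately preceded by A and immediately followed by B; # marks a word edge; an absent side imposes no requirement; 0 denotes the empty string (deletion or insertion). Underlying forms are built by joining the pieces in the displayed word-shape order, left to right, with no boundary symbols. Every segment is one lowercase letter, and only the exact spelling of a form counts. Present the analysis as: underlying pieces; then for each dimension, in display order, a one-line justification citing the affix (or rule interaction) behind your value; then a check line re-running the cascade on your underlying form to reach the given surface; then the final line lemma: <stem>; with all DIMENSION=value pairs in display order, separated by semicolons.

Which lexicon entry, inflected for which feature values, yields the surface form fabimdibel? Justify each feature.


underlying: fa-pimdi-bel
NUM=so - signalled by the affix -bel
CASE=mi - signalled by the affix fa-
check: fapimdibel -> fabimdibel
lemma: pimdi; NUM=so; CASE=mi


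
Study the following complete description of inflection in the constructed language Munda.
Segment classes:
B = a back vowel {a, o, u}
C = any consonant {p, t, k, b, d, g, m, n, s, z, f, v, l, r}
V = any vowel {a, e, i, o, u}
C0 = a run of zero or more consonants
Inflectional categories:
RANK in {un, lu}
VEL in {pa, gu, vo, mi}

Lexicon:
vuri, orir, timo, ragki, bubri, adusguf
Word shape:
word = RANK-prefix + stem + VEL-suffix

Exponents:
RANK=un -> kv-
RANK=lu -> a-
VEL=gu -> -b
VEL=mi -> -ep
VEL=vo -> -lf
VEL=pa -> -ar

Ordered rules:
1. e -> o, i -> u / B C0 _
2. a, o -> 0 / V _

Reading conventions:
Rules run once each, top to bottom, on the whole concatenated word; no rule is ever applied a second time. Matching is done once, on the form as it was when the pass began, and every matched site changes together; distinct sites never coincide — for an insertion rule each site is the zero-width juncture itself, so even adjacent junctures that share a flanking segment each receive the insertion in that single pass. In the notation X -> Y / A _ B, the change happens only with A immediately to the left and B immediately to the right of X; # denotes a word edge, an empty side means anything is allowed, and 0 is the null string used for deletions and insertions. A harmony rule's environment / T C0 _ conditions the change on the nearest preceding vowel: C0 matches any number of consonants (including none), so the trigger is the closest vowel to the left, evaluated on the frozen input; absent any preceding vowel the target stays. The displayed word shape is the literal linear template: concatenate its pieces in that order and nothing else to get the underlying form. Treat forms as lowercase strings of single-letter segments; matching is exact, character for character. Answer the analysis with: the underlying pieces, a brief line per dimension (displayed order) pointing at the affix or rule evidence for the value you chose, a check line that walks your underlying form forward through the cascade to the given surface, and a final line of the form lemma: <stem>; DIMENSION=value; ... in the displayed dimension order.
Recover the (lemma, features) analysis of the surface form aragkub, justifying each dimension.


underlying: a-ragki-b
RANK=lu - signalled by the affix a-
VEL=gu - signalled by the affix -b
check: aragkib -> aragkub -> aragkub
lemma: ragki; RANK=lu; VEL=gu


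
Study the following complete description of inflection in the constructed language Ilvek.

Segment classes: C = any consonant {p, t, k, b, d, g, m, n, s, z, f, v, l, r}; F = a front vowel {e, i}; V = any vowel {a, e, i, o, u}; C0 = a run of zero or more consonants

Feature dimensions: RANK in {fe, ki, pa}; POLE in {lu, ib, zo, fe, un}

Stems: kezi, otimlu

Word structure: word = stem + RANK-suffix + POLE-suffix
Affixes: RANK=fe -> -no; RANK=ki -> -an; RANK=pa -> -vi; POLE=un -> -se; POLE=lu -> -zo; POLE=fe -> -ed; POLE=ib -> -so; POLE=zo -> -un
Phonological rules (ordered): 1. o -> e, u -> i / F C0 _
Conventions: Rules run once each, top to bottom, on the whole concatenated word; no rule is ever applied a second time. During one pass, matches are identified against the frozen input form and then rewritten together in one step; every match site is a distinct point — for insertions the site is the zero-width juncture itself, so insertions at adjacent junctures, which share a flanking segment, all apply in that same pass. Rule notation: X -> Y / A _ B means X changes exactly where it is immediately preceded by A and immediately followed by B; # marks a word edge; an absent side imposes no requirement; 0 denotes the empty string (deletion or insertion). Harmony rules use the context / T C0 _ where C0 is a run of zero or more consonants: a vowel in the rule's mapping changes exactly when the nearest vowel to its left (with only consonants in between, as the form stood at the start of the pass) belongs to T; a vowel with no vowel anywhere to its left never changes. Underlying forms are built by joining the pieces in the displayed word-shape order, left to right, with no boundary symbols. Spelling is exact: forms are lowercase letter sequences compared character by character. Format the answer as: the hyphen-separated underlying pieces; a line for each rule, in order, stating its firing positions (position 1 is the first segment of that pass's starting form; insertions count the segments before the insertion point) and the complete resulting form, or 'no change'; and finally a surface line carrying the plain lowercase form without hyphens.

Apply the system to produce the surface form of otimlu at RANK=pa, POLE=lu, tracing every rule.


underlying: otimlu-vi-zo
1. o -> e, u -> i / F C0 _: fires at position(s) 6, 10: otimlivize
surface: otimlivize


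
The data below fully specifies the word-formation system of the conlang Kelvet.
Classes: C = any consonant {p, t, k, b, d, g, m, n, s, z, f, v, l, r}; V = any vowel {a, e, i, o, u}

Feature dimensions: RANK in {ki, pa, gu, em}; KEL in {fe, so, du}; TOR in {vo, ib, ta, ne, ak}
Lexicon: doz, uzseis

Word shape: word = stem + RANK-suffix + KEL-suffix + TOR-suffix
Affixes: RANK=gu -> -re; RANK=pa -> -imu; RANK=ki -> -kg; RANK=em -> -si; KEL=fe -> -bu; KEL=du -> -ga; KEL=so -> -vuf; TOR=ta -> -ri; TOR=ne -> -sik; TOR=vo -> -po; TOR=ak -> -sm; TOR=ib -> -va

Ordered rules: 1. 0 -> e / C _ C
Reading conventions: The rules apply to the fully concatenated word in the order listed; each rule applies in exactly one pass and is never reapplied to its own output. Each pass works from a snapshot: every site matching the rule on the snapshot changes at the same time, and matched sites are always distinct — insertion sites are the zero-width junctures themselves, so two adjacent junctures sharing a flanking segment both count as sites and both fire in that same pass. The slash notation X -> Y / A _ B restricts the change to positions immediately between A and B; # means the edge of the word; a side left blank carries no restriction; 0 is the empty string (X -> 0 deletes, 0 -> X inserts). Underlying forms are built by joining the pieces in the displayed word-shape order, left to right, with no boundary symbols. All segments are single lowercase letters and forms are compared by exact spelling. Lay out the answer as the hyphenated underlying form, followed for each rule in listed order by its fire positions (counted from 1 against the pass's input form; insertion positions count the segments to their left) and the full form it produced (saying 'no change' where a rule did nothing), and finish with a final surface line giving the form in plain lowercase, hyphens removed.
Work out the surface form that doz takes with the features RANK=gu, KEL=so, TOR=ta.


underlying: doz-re-vuf-ri
1. 0 -> e / C _ C: inserts after position(s) 3, 8: dozerevuferi
surface: dozerevuferi


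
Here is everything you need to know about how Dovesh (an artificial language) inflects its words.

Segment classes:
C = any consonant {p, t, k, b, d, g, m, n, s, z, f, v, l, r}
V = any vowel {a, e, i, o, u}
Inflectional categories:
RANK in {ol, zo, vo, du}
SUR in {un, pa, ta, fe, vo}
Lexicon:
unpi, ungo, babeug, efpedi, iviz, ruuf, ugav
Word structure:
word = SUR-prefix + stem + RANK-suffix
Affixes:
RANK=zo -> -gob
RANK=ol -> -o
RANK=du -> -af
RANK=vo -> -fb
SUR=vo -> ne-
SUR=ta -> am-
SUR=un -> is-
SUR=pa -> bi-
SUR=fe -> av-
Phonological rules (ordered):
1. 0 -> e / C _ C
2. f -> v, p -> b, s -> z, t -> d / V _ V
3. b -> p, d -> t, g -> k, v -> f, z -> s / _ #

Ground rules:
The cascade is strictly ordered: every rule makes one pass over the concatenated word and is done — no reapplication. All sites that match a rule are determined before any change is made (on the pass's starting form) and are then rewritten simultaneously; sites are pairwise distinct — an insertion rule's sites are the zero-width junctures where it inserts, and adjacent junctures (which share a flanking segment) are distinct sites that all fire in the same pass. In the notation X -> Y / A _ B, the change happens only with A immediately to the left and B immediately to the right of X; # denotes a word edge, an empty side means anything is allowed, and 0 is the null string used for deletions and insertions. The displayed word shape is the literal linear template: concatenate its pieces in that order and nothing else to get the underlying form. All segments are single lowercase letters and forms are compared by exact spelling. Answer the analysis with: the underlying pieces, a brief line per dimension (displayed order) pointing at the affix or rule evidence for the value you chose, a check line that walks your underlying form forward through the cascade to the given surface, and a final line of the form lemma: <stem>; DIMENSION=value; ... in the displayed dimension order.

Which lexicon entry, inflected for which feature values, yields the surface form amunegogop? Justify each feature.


underlying: am-ungo-gob
RANK=zo - signalled by the affix -gob
SUR=ta - signalled by the affix am-
check: amungogob -> amunegogob -> amunegogob -> amunegogop
lemma: ungo; RANK=zo; SUR=ta


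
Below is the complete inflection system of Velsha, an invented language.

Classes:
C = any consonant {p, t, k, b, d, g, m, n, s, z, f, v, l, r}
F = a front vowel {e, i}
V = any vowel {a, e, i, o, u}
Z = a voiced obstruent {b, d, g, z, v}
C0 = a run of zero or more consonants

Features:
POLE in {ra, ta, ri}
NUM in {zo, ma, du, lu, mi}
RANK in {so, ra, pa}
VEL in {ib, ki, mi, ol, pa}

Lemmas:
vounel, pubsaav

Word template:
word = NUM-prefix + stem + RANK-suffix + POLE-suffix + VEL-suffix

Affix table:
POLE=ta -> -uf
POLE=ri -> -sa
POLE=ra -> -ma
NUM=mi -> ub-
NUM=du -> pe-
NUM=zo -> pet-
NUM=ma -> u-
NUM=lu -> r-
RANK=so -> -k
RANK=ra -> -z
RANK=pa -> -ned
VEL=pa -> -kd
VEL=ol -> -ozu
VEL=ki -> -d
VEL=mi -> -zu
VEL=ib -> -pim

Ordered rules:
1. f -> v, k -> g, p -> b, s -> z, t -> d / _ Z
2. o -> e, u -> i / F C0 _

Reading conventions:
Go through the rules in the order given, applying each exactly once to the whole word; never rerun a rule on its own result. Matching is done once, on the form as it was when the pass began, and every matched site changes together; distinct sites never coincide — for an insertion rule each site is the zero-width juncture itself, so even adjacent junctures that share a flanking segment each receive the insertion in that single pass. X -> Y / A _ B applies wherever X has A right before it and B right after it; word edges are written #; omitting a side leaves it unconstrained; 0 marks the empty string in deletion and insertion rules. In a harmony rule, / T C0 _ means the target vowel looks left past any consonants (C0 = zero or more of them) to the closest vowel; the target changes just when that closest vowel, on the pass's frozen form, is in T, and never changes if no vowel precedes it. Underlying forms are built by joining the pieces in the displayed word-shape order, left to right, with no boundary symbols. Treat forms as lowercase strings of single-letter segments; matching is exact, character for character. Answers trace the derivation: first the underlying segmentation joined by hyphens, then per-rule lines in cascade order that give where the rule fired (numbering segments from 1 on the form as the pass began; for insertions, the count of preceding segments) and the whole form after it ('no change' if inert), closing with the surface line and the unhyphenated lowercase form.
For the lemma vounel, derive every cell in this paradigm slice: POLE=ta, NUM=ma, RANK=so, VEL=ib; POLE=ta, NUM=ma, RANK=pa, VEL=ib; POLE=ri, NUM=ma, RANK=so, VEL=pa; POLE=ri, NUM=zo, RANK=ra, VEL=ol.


cell POLE=ta, NUM=ma, RANK=so, VEL=ib:
underlying: u-vounel-k-uf-pim
1. f -> v, k -> g, p -> b, s -> z, t -> d / _ Z: no change
2. o -> e, u -> i / F C0 _: fires at position(s) 9: uvounelkifpim
surface: uvounelkifpim

cell POLE=ta, NUM=ma, RANK=pa, VEL=ib:
underlying: u-vounel-ned-uf-pim
1. f -> v, k -> g, p -> b, s -> z, t -> d / _ Z: no change
2. o -> e, u -> i / F C0 _: fires at position(s) 11: uvounelnedifpim
surface: uvounelnedifpim

cell POLE=ri, NUM=ma, RANK=so, VEL=pa:
underlying: u-vounel-k-sa-kd
1. f -> v, k -> g, p -> b, s -> z, t -> d / _ Z: fires at position(s) 11: uvounelksagd
2. o -> e, u -> i / F C0 _: no change
surface: uvounelksagd

cell POLE=ri, NUM=zo, RANK=ra, VEL=ol:
underlying: pet-vounel-z-sa-ozu
1. f -> v, k -> g, p -> b, s -> z, t -> d / _ Z: fires at position(s) 3: pedvounelzsaozu
2. o -> e, u -> i / F C0 _: fires at position(s) 5: pedveunelzsaozu
surface: pedveunelzsaozu


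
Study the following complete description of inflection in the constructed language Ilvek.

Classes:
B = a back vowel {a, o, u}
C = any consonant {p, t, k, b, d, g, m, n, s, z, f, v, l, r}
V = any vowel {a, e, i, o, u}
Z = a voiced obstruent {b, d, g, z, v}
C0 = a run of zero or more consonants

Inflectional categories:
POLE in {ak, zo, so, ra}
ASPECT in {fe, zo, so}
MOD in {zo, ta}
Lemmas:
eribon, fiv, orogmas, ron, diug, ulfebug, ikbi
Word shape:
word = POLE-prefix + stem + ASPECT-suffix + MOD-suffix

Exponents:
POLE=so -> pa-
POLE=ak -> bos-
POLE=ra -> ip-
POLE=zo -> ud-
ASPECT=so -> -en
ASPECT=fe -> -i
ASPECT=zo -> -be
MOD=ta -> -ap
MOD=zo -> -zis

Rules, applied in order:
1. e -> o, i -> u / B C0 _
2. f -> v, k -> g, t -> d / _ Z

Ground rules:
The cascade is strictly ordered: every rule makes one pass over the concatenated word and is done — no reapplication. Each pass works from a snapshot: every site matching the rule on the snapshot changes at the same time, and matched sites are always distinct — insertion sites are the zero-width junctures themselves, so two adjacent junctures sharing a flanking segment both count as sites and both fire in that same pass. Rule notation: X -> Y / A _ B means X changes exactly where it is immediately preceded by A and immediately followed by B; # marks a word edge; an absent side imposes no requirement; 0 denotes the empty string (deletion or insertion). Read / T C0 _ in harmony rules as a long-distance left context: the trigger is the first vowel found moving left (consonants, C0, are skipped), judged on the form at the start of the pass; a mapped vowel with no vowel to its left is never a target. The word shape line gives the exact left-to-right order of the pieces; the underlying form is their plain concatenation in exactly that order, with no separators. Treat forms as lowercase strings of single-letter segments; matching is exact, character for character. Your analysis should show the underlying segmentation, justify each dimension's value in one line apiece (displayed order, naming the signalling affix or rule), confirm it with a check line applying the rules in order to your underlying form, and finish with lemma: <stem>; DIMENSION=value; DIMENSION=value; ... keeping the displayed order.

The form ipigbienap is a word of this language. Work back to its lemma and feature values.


underlying: ip-ikbi-en-ap
POLE=ra - signalled by the affix ip-
ASPECT=so - signalled by the affix -en
MOD=ta - signalled by the affix -ap
check: ipikbienap -> ipikbienap -> ipigbienap
lemma: ikbi; POLE=ra; ASPECT=so; MOD=ta


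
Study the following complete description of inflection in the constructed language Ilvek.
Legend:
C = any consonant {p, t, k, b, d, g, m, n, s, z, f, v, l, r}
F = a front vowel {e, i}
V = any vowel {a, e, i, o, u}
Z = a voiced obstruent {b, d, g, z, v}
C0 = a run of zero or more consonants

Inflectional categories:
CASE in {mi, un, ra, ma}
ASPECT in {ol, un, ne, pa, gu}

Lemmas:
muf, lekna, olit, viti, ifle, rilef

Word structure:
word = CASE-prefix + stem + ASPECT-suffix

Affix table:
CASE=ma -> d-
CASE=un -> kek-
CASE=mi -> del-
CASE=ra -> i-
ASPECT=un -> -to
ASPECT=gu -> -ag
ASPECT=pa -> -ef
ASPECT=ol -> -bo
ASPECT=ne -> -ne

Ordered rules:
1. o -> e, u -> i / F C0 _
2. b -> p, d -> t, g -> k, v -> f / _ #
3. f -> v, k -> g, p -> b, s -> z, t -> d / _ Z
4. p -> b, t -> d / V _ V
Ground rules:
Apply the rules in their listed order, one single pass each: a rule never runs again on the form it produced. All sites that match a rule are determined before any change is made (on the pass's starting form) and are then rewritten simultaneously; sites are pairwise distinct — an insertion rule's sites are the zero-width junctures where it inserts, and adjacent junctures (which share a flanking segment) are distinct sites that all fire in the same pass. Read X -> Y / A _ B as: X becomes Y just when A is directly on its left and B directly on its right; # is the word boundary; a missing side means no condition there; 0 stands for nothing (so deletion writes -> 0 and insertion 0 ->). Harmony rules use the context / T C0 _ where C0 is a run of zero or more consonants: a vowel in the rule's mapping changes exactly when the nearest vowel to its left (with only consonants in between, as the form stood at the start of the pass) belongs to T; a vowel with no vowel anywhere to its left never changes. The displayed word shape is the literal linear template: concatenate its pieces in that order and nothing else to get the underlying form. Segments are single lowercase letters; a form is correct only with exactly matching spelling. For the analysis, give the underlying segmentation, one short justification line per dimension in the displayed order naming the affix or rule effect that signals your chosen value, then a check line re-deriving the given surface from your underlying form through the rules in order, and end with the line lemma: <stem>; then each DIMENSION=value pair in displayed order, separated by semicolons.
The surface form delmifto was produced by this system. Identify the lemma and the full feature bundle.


underlying: del-muf-to
CASE=mi - signalled by the affix del-
ASPECT=un - signalled by the affix -to
check: delmufto -> delmifto -> delmifto -> delmifto -> delmifto
lemma: muf; CASE=mi; ASPECT=un


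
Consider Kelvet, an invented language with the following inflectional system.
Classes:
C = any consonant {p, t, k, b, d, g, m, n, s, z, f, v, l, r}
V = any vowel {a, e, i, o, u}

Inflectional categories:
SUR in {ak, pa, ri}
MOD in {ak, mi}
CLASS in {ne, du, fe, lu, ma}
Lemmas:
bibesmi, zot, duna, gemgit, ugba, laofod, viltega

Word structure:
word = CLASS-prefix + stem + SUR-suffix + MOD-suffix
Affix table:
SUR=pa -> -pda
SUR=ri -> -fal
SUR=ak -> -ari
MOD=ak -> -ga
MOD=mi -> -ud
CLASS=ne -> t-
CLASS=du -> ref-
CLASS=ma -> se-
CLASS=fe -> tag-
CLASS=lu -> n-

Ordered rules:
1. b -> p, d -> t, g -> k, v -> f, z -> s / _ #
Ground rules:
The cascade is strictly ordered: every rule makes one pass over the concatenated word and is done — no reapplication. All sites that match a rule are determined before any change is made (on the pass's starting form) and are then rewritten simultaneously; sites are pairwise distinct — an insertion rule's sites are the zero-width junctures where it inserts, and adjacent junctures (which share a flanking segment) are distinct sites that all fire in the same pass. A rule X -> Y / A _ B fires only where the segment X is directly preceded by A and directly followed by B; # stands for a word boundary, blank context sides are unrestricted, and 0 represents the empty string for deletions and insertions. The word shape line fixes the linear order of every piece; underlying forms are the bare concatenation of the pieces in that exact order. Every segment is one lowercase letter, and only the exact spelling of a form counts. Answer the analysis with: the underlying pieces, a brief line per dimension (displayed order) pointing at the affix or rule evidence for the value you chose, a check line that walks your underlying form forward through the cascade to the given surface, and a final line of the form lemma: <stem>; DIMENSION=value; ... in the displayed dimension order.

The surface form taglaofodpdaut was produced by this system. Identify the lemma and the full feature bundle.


underlying: tag-laofod-pda-ud
SUR=pa - signalled by the affix -pda
MOD=mi - signalled by the affix -ud
CLASS=fe - signalled by the affix tag-
check: taglaofodpdaud -> taglaofodpdaut
lemma: laofod; SUR=pa; MOD=mi; CLASS=fe


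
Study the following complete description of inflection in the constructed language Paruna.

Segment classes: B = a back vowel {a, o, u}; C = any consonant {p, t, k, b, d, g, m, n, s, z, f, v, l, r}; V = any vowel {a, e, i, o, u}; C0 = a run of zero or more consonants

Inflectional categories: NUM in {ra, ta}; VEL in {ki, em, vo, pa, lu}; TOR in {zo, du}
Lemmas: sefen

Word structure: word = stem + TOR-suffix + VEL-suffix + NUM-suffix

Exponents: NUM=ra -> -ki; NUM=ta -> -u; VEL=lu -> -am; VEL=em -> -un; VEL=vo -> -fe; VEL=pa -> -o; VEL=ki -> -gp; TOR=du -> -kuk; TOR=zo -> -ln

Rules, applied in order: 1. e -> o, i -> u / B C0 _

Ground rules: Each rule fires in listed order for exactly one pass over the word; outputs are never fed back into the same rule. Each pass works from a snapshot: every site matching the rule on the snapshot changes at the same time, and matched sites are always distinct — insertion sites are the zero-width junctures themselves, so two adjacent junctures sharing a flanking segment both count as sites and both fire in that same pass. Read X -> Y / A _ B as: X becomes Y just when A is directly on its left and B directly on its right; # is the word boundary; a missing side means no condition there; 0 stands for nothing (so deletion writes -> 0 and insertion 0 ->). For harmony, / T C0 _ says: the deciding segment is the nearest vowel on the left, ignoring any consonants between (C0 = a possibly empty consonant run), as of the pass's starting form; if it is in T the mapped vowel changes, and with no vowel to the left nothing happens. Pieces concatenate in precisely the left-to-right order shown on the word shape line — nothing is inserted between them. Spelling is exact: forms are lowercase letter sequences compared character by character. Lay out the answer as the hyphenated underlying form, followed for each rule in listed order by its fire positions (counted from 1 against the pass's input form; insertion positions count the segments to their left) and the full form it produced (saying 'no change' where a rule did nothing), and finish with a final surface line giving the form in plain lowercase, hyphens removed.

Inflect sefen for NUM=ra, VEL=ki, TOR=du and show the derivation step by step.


underlying: sefen-kuk-gp-ki
1. e -> o, i -> u / B C0 _: fires at position(s) 12: sefenkukgpku
surface: sefenkukgpku


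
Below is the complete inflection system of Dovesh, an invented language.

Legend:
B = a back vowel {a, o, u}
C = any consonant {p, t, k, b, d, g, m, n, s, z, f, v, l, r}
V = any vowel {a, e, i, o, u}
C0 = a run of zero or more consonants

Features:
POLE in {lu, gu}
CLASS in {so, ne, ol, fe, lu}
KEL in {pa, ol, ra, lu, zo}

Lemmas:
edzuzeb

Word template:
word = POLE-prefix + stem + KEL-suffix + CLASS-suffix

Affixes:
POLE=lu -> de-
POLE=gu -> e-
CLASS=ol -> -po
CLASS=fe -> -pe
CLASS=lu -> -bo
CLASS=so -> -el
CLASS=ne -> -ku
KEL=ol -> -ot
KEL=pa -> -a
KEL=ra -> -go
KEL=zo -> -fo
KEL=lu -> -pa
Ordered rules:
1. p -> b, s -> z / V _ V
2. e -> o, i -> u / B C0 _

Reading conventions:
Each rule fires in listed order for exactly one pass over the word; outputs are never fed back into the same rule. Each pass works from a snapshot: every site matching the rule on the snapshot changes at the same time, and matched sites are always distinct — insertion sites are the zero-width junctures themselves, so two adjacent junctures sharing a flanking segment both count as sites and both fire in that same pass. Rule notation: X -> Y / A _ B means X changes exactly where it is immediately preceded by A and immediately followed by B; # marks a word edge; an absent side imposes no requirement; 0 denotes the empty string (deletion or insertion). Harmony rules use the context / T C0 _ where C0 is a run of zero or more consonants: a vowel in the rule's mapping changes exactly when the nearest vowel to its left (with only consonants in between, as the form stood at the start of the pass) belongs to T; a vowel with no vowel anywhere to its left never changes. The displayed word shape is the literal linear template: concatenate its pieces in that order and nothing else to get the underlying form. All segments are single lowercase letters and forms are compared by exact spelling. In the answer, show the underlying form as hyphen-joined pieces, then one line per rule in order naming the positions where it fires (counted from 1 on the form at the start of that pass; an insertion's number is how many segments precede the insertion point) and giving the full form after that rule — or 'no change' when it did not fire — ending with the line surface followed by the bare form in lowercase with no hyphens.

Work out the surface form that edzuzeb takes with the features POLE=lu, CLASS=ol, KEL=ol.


underlying: de-edzuzeb-ot-po
1. p -> b, s -> z / V _ V: no change
2. e -> o, i -> u / B C0 _: fires at position(s) 8: deedzuzobotpo
surface: deedzuzobotpo


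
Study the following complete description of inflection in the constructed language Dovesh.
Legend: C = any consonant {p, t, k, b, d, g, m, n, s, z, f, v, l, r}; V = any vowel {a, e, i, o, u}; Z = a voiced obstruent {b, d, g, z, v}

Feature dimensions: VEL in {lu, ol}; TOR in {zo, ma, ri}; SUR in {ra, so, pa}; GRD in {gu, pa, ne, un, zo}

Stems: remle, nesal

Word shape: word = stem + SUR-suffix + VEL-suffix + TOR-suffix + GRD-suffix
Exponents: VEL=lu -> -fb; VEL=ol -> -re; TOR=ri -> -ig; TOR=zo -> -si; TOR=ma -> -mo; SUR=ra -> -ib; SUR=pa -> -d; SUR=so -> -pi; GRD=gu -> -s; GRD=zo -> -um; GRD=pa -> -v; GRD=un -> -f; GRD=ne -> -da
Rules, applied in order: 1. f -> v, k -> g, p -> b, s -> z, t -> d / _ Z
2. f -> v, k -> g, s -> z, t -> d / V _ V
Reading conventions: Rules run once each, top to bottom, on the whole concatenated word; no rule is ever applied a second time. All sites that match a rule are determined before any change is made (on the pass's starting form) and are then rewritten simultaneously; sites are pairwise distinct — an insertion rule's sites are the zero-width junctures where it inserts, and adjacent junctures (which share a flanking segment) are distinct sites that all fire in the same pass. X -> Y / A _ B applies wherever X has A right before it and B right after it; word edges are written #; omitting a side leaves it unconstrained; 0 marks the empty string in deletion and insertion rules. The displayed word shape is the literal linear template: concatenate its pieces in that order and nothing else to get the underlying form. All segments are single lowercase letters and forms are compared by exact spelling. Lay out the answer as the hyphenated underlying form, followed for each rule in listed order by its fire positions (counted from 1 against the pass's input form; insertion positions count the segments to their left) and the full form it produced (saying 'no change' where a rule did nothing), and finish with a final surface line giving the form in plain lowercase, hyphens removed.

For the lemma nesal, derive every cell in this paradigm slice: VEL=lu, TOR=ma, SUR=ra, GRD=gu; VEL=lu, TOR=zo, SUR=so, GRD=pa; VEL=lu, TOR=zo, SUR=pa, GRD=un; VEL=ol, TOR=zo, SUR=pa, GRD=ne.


cell VEL=lu, TOR=ma, SUR=ra, GRD=gu:
underlying: nesal-ib-fb-mo-s
1. f -> v, k -> g, p -> b, s -> z, t -> d / _ Z: fires at position(s) 8: nesalibvbmos
2. f -> v, k -> g, s -> z, t -> d / V _ V: fires at position(s) 3: nezalibvbmos
surface: nezalibvbmos

cell VEL=lu, TOR=zo, SUR=so, GRD=pa:
underlying: nesal-pi-fb-si-v
1. f -> v, k -> g, p -> b, s -> z, t -> d / _ Z: fires at position(s) 8: nesalpivbsiv
2. f -> v, k -> g, s -> z, t -> d / V _ V: fires at position(s) 3: nezalpivbsiv
surface: nezalpivbsiv

cell VEL=lu, TOR=zo, SUR=pa, GRD=un:
underlying: nesal-d-fb-si-f
1. f -> v, k -> g, p -> b, s -> z, t -> d / _ Z: fires at position(s) 7: nesaldvbsif
2. f -> v, k -> g, s -> z, t -> d / V _ V: fires at position(s) 3: nezaldvbsif
surface: nezaldvbsif

cell VEL=ol, TOR=zo, SUR=pa, GRD=ne:
underlying: nesal-d-re-si-da
1. f -> v, k -> g, p -> b, s -> z, t -> d / _ Z: no change
2. f -> v, k -> g, s -> z, t -> d / V _ V: fires at position(s) 3, 9: nezaldrezida
surface: nezaldrezida


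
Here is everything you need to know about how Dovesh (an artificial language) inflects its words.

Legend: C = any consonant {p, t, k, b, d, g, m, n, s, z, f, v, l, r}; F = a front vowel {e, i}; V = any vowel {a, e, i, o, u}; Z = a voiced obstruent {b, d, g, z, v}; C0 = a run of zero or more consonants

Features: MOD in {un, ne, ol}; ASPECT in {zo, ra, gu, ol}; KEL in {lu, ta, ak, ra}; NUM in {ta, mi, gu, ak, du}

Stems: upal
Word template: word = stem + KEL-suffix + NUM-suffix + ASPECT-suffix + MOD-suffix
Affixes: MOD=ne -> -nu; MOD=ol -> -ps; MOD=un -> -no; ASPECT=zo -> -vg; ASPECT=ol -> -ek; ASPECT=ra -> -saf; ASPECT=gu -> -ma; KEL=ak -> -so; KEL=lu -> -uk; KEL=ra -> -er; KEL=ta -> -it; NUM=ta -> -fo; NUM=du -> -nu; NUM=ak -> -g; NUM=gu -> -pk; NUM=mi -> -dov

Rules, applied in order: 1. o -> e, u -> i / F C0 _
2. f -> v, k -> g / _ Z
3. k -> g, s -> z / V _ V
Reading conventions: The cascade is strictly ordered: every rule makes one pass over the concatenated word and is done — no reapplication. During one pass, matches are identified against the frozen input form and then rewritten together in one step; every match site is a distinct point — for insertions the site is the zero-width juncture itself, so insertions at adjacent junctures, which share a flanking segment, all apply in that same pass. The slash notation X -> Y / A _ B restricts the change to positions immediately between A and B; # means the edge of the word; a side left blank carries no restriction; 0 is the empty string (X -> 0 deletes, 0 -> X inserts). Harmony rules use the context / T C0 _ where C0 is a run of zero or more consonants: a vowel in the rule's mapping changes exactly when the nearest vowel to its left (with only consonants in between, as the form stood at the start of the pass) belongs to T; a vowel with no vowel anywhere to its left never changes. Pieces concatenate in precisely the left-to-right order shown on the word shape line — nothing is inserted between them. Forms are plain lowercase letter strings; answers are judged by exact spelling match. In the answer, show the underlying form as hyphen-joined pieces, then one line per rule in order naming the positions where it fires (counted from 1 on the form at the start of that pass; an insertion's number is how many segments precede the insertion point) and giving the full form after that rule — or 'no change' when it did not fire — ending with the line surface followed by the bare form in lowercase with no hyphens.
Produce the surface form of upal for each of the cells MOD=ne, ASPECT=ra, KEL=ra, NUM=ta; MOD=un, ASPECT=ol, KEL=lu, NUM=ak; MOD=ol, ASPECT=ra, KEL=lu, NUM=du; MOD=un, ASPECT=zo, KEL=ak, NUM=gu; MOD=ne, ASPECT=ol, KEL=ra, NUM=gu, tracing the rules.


cell MOD=ne, ASPECT=ra, KEL=ra, NUM=ta:
underlying: upal-er-fo-saf-nu
1. o -> e, u -> i / F C0 _: fires at position(s) 8: upalerfesafnu
2. f -> v, k -> g / _ Z: no change
3. k -> g, s -> z / V _ V: fires at position(s) 9: upalerfezafnu
surface: upalerfezafnu

cell MOD=un, ASPECT=ol, KEL=lu, NUM=ak:
underlying: upal-uk-g-ek-no
1. o -> e, u -> i / F C0 _: fires at position(s) 11: upalukgekne
2. f -> v, k -> g / _ Z: fires at position(s) 6: upaluggekne
3. k -> g, s -> z / V _ V: no change
surface: upaluggekne

cell MOD=ol, ASPECT=ra, KEL=lu, NUM=du:
underlying: upal-uk-nu-saf-ps
1. o -> e, u -> i / F C0 _: no change
2. f -> v, k -> g / _ Z: no change
3. k -> g, s -> z / V _ V: fires at position(s) 9: upaluknuzafps
surface: upaluknuzafps

cell MOD=un, ASPECT=zo, KEL=ak, NUM=gu:
underlying: upal-so-pk-vg-no
1. o -> e, u -> i / F C0 _: no change
2. f -> v, k -> g / _ Z: fires at position(s) 8: upalsopgvgno
3. k -> g, s -> z / V _ V: no change
surface: upalsopgvgno

cell MOD=ne, ASPECT=ol, KEL=ra, NUM=gu:
underlying: upal-er-pk-ek-nu
1. o -> e, u -> i / F C0 _: fires at position(s) 12: upalerpkekni
2. f -> v, k -> g / _ Z: no change
3. k -> g, s -> z / V _ V: no change
surface: upalerpkekni


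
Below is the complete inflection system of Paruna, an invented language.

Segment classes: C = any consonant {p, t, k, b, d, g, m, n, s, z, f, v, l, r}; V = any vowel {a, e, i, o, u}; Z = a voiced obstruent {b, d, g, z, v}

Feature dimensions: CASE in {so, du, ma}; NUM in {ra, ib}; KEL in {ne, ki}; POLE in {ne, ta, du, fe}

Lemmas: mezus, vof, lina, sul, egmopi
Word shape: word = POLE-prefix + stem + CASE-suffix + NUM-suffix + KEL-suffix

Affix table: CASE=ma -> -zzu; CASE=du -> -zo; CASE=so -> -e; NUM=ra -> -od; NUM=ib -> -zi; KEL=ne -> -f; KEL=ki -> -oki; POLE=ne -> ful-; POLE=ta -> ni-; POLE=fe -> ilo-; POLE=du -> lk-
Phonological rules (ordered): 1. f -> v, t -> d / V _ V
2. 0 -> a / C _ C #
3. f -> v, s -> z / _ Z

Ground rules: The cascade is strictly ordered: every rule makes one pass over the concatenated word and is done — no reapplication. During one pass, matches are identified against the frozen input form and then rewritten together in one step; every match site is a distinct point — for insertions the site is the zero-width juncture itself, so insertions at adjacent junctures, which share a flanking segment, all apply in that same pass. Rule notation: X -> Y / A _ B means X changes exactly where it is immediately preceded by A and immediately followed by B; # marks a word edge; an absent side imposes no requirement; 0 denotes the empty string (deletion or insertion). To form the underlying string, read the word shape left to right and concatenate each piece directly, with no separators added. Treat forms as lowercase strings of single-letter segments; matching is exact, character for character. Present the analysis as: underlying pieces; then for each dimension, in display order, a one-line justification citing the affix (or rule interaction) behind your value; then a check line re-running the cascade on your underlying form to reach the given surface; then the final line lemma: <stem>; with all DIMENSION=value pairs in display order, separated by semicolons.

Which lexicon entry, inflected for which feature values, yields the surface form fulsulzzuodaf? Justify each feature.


underlying: ful-sul-zzu-od-f
CASE=ma - signalled by the affix -zzu
NUM=ra - signalled by the affix -od
KEL=ne - signalled by the affix -f
POLE=ne - signalled by the affix ful-
check: fulsulzzuodf -> fulsulzzuodf -> fulsulzzuodaf -> fulsulzzuodaf
lemma: sul; CASE=ma; NUM=ra; KEL=ne; POLE=ne


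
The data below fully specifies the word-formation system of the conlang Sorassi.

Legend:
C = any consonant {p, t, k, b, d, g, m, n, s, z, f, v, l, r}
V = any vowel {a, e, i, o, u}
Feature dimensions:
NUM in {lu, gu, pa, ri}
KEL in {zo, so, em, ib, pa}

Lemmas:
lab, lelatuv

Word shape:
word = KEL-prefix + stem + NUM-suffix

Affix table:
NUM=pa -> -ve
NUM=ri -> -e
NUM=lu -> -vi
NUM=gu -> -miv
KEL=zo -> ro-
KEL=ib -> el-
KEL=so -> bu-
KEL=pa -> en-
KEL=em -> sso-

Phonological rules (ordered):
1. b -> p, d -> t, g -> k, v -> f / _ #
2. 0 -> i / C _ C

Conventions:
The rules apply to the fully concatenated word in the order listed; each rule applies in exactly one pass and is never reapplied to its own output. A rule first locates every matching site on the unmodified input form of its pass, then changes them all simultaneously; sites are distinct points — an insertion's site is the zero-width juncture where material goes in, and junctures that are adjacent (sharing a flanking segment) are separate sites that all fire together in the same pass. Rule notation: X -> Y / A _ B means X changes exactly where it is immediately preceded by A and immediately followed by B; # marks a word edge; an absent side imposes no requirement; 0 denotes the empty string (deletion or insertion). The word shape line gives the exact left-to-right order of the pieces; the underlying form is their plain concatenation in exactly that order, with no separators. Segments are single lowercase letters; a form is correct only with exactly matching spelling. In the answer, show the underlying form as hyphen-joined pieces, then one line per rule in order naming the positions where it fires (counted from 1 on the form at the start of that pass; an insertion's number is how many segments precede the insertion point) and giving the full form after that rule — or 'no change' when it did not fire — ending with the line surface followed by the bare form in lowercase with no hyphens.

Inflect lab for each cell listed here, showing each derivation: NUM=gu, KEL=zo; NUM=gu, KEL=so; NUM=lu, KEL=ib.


cell NUM=gu, KEL=zo:
underlying: ro-lab-miv
1. b -> p, d -> t, g -> k, v -> f / _ #: fires at position(s) 8: rolabmif
2. 0 -> i / C _ C: inserts after position(s) 5: rolabimif
surface: rolabimif

cell NUM=gu, KEL=so:
underlying: bu-lab-miv
1. b -> p, d -> t, g -> k, v -> f / _ #: fires at position(s) 8: bulabmif
2. 0 -> i / C _ C: inserts after position(s) 5: bulabimif
surface: bulabimif

cell NUM=lu, KEL=ib:
underlying: el-lab-vi
1. b -> p, d -> t, g -> k, v -> f / _ #: no change
2. 0 -> i / C _ C: inserts after position(s) 2, 5: elilabivi
surface: elilabivi


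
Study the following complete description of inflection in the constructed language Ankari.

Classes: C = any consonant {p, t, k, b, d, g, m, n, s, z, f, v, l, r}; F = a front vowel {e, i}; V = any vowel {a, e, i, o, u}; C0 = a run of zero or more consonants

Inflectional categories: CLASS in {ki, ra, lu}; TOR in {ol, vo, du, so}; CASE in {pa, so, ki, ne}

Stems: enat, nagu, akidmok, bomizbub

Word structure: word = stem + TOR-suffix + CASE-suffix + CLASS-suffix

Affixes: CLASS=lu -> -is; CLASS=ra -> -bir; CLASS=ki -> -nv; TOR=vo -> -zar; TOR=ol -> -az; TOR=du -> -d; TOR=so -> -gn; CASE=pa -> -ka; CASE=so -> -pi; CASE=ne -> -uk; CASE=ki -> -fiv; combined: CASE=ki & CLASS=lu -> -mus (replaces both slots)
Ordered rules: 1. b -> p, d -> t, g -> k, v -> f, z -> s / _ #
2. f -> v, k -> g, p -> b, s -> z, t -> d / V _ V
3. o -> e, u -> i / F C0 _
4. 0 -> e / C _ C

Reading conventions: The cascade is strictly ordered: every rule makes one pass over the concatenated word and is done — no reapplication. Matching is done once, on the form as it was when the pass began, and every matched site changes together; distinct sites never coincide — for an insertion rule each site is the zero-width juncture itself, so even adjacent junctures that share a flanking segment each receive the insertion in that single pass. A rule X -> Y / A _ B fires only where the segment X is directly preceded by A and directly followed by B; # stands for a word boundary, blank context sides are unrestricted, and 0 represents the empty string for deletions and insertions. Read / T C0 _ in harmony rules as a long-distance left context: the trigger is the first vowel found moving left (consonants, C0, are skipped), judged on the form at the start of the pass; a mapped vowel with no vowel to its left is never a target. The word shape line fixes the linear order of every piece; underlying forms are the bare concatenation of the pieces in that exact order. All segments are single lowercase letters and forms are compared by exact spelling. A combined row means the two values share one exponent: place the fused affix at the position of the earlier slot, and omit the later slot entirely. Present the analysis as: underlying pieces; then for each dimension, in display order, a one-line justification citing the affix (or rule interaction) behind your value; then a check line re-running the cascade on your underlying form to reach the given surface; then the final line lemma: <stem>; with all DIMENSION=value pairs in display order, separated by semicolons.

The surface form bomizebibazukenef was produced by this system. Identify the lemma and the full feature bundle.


underlying: bomizbub-az-uk-nv
CLASS=ki - signalled by the affix -nv
TOR=ol - signalled by the affix -az
CASE=ne - signalled by the affix -uk
check: bomizbubazuknv -> bomizbubazuknf -> bomizbubazuknf -> bomizbibazuknf -> bomizebibazukenef
lemma: bomizbub; CLASS=ki; TOR=ol; CASE=ne
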